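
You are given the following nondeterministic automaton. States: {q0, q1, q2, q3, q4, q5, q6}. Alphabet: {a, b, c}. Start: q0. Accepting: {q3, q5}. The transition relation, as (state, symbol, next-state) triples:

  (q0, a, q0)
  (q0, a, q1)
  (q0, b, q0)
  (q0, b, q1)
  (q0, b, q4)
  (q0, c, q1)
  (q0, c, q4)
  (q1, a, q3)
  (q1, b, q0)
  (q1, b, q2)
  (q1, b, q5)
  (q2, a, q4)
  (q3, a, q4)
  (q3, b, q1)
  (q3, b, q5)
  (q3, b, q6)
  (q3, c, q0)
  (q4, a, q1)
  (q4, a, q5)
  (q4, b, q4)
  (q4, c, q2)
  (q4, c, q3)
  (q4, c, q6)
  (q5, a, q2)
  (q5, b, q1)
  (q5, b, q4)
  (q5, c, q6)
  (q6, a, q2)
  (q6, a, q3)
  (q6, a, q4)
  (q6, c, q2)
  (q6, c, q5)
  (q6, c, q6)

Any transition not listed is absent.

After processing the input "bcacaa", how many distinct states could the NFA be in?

5

Start in {q0}.
Read 'b': q0→{q0, q1, q4}; now {q0, q1, q4}.
Read 'c': q0→{q1, q4}, q1→∅, q4→{q2, q3, q6}; now {q1, q2, q3, q4, q6}.
Read 'a': q1→{q3}, q2→{q4}, q3→{q4}, q4→{q1, q5}, q6→{q2, q3, q4}; now {q1, q2, q3, q4, q5}.
Read 'c': q1→∅, q2→∅, q3→{q0}, q4→{q2, q3, q6}, q5→{q6}; now {q0, q2, q3, q6}.
Read 'a': q0→{q0, q1}, q2→{q4}, q3→{q4}, q6→{q2, q3, q4}; now {q0, q1, q2, q3, q4}.
Read 'a': q0→{q0, q1}, q1→{q3}, q2→{q4}, q3→{q4}, q4→{q1, q5}; now {q0, q1, q3, q4, q5}.
That set has 5 states.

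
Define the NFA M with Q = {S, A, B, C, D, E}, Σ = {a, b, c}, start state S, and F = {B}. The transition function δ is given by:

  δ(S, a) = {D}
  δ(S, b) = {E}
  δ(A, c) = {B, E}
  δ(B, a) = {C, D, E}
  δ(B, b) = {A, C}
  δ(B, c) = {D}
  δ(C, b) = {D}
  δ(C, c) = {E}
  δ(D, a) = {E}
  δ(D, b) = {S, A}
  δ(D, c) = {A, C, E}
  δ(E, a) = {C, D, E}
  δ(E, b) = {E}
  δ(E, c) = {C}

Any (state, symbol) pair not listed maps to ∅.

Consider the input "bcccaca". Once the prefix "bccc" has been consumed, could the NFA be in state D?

No

Start in {S}.
Read 'b': {S} → {E}.
Read 'c': {E} → {C}.
Read 'c': {C} → {E}.
Read 'c': {E} → {C}.
State D is not in {C}.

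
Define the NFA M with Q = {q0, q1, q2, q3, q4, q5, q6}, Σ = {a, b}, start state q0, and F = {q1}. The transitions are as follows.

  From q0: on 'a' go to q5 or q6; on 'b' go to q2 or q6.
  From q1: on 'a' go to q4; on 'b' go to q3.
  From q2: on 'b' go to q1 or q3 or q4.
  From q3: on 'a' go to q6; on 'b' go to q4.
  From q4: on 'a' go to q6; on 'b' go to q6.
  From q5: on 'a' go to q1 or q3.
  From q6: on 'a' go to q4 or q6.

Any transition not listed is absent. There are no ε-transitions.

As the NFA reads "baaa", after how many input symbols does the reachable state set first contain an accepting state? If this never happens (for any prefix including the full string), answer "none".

none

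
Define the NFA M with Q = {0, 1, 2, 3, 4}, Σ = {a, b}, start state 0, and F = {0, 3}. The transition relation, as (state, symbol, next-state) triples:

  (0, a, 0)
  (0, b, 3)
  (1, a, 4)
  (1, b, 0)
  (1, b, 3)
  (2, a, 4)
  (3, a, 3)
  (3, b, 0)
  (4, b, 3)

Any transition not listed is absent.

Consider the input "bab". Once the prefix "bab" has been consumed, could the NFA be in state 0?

Yes

Start in {0}.
Read 'b': 0→{3}; now {3}.
Read 'a': 3→{3}; now {3}.
Read 'b': 3→{0}; now {0}.
State 0 is in {0}.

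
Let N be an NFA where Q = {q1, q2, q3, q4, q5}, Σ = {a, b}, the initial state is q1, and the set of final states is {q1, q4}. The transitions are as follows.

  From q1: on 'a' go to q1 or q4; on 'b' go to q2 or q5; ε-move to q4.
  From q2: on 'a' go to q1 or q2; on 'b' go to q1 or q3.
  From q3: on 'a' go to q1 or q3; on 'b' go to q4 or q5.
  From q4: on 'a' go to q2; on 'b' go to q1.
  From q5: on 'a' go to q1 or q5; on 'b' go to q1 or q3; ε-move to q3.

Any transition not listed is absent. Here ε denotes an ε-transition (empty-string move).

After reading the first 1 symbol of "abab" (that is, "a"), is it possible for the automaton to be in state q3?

Start: ε-closure({q1}) = {q1, q4}.
Read 'a': {q1, q4} → {q1, q2, q4}.
State q3 is not in {q1, q2, q4}.

No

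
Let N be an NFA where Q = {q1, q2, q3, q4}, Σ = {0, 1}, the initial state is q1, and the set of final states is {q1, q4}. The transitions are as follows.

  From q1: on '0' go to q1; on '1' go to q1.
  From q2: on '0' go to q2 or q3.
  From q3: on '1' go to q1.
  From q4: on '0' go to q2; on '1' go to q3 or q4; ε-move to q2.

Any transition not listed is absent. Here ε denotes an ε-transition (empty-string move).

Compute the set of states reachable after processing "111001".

Start in {q1}.
Read '1': {q1} → {q1}.
Read '1': {q1} → {q1}.
Read '1': {q1} → {q1}.
Read '0': {q1} → {q1}.
Read '0': {q1} → {q1}.
Read '1': {q1} → {q1}.

{q1}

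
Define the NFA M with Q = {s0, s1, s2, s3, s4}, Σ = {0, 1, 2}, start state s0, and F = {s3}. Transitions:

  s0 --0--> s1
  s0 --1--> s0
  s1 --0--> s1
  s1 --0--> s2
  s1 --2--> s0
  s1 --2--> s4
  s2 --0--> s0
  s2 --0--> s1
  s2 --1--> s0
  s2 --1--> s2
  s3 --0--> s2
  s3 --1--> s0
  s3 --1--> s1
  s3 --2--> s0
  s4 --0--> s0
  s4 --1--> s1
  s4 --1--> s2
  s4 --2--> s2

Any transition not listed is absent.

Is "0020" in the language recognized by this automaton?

Start in {s0}.
Read '0': {s0} → {s1}.
Read '0': {s1} → {s1, s2}.
Read '2': {s1, s2} → {s0, s4}.
Read '0': {s0, s4} → {s0, s1}.
The final set {s0, s1} contains no accepting state.

No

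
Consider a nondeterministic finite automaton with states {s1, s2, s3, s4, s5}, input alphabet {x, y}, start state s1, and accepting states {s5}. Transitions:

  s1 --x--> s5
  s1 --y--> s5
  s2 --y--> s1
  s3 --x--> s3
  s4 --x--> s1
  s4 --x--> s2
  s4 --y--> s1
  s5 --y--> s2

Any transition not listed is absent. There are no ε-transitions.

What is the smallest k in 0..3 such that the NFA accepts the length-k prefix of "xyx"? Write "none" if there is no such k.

1

Start in {s1}.
Read 'x': s1→{s5}; now {s5}.
None of the earlier sets intersect F, but {s5} does.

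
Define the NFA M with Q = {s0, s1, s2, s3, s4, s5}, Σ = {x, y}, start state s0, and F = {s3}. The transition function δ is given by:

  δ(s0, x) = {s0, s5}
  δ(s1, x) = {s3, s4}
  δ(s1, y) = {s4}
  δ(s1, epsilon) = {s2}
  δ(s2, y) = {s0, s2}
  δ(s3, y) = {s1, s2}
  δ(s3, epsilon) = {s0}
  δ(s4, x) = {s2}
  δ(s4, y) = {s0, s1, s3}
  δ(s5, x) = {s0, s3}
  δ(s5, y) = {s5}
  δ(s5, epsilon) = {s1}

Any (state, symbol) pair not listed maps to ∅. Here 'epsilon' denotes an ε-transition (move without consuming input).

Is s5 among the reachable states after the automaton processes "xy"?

Yes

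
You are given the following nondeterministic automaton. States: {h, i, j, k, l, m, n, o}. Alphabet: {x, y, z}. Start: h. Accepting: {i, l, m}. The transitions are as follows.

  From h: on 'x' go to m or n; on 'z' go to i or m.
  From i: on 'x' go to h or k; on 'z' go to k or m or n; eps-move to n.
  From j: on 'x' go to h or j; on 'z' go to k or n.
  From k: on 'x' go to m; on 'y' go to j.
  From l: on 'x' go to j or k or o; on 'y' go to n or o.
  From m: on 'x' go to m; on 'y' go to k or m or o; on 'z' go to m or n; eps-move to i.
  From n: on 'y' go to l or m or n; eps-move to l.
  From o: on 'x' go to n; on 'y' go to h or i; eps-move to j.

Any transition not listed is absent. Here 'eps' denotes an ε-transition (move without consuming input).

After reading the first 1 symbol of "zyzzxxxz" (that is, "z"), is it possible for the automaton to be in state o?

Start in {h}.
Read 'z': {h} → {i, l, m, n}.
State o is not in {i, l, m, n}.

No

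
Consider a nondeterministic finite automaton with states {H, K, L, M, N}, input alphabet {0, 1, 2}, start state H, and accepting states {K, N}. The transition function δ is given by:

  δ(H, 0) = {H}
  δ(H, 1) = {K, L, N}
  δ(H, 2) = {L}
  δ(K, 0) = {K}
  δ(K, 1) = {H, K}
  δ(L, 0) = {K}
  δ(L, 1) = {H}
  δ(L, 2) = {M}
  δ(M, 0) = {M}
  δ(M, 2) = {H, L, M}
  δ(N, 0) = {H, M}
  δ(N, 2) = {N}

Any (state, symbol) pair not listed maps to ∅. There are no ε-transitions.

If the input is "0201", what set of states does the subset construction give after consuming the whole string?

Start in {H}.
Read '0': {H} → {H}.
Read '2': {H} → {L}.
Read '0': {L} → {K}.
Read '1': {K} → {H, K}.

{H, K}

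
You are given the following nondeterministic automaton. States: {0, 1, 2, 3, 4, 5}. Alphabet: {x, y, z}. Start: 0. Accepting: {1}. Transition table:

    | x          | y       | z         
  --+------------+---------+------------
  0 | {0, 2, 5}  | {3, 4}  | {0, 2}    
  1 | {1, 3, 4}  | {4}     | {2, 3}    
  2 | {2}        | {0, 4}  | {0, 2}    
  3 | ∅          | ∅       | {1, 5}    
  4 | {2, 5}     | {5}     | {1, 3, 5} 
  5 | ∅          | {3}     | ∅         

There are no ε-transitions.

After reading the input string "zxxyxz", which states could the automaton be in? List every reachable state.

{0, 2}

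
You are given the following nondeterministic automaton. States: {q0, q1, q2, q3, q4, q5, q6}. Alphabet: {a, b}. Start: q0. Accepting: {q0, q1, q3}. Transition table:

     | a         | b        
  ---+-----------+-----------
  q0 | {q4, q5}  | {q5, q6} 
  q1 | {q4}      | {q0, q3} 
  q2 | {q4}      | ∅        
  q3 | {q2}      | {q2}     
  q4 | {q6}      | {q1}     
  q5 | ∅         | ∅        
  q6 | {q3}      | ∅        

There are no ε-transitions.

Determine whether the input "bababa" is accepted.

No

Start in {q0}.
Read 'b': {q0} → {q5, q6}.
Read 'a': {q5, q6} → {q3}.
Read 'b': {q3} → {q2}.
Read 'a': {q2} → {q4}.
Read 'b': {q4} → {q1}.
Read 'a': {q1} → {q4}.
The final set {q4} contains no accepting state.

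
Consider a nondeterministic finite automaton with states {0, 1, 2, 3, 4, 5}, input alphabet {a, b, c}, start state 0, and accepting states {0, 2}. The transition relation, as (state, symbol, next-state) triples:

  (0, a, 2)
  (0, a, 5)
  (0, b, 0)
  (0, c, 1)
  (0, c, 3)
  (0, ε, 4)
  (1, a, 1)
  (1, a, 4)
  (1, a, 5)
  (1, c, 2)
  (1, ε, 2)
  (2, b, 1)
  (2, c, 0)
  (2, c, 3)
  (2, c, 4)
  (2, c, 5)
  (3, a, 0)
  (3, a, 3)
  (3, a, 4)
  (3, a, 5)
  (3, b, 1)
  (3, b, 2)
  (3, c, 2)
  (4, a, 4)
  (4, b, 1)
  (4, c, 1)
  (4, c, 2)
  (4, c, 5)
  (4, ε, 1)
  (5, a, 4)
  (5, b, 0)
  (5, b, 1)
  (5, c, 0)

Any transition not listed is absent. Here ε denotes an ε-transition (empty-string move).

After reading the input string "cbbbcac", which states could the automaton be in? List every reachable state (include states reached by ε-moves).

{0, 1, 2, 3, 4, 5}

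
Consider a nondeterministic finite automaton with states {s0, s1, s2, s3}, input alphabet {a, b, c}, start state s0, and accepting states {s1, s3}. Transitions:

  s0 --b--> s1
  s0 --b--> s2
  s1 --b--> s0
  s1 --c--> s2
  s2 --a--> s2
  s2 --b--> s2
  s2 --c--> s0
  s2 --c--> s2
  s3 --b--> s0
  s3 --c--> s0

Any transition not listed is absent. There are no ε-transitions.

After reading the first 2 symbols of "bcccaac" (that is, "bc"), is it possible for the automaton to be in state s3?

No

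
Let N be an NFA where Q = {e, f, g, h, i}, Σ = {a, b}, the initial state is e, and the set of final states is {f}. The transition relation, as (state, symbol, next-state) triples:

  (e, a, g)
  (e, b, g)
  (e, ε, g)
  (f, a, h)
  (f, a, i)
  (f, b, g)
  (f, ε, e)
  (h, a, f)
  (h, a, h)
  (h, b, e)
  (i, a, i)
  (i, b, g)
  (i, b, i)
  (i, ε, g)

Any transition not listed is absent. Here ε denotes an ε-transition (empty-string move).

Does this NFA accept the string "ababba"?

Start: ε-closure({e}) = {e, g}.
Read 'a': e→{g}, g→∅; now {g}.
Read 'b': g→∅; now ∅.
The set is empty and remains empty for the remaining 4 symbols.
The final set ∅ contains no accepting state.

No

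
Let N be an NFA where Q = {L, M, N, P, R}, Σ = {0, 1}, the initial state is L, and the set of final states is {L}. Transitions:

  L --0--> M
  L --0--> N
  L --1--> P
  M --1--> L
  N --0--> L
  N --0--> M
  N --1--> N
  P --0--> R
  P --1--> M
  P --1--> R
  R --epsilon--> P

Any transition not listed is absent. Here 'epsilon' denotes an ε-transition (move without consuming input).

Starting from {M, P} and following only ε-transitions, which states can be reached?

{M, P}

Begin with {M, P}.
No ε-moves leave this set, so the closure equals the set itself.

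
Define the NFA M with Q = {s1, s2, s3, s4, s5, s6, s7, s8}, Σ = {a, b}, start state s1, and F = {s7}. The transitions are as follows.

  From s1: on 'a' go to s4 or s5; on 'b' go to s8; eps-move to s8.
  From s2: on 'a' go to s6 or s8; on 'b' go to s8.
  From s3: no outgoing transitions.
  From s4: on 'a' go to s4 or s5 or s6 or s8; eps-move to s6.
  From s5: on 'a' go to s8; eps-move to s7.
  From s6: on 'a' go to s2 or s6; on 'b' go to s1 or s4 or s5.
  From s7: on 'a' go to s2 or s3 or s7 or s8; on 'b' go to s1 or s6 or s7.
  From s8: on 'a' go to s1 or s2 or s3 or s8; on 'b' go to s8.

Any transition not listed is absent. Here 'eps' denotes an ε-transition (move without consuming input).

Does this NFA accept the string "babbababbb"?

Start: ε-closure({s1}) = {s1, s8}.
Read 'b': {s1, s8} → {s8}.
Read 'a': {s8} → {s1, s2, s3, s8}.
Read 'b': {s1, s2, s3, s8} → {s8}.
Read 'b': {s8} → {s8}.
Read 'a': {s8} → {s1, s2, s3, s8}.
Read 'b': {s1, s2, s3, s8} → {s8}.
Read 'a': {s8} → {s1, s2, s3, s8}.
Read 'b': {s1, s2, s3, s8} → {s8}.
Read 'b': {s8} → {s8}.
Read 'b': {s8} → {s8}.
The final set {s8} contains no accepting state.

No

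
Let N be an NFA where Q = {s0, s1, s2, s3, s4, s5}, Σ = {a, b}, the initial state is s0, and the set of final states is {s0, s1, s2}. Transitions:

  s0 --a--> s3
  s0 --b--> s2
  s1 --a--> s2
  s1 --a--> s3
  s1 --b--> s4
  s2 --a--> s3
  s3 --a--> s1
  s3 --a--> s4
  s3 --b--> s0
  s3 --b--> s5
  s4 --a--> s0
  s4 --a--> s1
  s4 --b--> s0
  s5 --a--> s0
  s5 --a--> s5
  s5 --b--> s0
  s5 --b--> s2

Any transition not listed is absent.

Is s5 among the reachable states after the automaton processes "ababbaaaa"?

Start in {s0}.
Read 'a': s0→{s3}; now {s3}.
Read 'b': s3→{s0, s5}; now {s0, s5}.
Read 'a': s0→{s3}, s5→{s0, s5}; now {s0, s3, s5}.
Read 'b': s0→{s2}, s3→{s0, s5}, s5→{s0, s2}; now {s0, s2, s5}.
Read 'b': s0→{s2}, s2→∅, s5→{s0, s2}; now {s0, s2}.
Read 'a': s0→{s3}, s2→{s3}; now {s3}.
Read 'a': s3→{s1, s4}; now {s1, s4}.
Read 'a': s1→{s2, s3}, s4→{s0, s1}; now {s0, s1, s2, s3}.
Read 'a': s0→{s3}, s1→{s2, s3}, s2→{s3}, s3→{s1, s4}; now {s1, s2, s3, s4}.
State s5 is not in {s1, s2, s3, s4}.

No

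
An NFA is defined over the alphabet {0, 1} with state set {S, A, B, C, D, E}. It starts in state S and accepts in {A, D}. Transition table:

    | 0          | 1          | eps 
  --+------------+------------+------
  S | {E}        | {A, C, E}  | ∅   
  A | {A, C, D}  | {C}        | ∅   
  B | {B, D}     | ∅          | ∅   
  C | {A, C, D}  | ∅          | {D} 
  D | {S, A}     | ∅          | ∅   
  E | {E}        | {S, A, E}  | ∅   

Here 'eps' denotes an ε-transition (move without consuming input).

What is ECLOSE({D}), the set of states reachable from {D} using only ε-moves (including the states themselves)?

{D}

Begin with {D}.
No ε-moves leave this set, so the closure equals the set itself.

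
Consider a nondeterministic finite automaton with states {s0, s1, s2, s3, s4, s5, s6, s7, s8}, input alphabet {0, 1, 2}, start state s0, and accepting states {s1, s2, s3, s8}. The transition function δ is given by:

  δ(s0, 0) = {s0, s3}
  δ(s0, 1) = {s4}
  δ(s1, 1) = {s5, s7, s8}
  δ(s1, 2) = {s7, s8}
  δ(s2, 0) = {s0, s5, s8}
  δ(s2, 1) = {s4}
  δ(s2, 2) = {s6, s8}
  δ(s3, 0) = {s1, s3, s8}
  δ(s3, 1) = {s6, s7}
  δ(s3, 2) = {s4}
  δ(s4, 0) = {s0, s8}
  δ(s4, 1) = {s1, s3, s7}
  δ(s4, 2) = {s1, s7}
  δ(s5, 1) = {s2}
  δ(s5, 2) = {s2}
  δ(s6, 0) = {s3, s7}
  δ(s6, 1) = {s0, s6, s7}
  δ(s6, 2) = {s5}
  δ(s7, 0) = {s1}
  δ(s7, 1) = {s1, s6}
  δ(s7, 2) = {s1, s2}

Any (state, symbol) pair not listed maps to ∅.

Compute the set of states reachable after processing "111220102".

Start in {s0}.
Read '1': s0→{s4}; now {s4}.
Read '1': s4→{s1, s3, s7}; now {s1, s3, s7}.
Read '1': s1→{s5, s7, s8}, s3→{s6, s7}, s7→{s1, s6}; now {s1, s5, s6, s7, s8}.
Read '2': s1→{s7, s8}, s5→{s2}, s6→{s5}, s7→{s1, s2}, s8→∅; now {s1, s2, s5, s7, s8}.
Read '2': s1→{s7, s8}, s2→{s6, s8}, s5→{s2}, s7→{s1, s2}, s8→∅; now {s1, s2, s6, s7, s8}.
Read '0': s1→∅, s2→{s0, s5, s8}, s6→{s3, s7}, s7→{s1}, s8→∅; now {s0, s1, s3, s5, s7, s8}.
Read '1': s0→{s4}, s1→{s5, s7, s8}, s3→{s6, s7}, s5→{s2}, s7→{s1, s6}, s8→∅; now {s1, s2, s4, s5, s6, s7, s8}.
Read '0': s1→∅, s2→{s0, s5, s8}, s4→{s0, s8}, s5→∅, s6→{s3, s7}, s7→{s1}, s8→∅; now {s0, s1, s3, s5, s7, s8}.
Read '2': s0→∅, s1→{s7, s8}, s3→{s4}, s5→{s2}, s7→{s1, s2}, s8→∅; now {s1, s2, s4, s7, s8}.

{s1, s2, s4, s7, s8}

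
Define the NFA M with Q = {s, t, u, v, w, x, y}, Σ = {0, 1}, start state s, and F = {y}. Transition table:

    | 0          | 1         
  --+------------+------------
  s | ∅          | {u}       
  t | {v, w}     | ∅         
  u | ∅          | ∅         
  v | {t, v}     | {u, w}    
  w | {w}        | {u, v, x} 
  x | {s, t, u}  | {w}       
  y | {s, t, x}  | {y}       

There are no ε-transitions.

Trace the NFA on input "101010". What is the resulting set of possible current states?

∅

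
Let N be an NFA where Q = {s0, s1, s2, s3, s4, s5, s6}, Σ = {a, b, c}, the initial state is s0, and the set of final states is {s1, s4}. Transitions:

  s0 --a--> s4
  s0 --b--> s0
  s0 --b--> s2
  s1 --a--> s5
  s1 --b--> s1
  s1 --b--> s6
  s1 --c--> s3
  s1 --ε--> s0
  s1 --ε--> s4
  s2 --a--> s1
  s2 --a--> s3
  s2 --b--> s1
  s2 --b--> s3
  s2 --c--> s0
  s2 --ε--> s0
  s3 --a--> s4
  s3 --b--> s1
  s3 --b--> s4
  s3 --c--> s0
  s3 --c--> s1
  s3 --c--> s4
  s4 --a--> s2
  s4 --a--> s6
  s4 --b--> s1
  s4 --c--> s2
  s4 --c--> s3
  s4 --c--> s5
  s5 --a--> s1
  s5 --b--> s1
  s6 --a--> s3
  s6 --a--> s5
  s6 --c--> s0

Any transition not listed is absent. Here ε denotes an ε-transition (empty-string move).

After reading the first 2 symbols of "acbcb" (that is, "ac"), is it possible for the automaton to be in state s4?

Start in {s0}.
Read 'a': s0→{s4}; now {s4}.
Read 'c': s4→{s2, s3, s5}; union {s2, s3, s5}; ε-closure = {s0, s2, s3, s5}.
State s4 is not in {s0, s2, s3, s5}.

No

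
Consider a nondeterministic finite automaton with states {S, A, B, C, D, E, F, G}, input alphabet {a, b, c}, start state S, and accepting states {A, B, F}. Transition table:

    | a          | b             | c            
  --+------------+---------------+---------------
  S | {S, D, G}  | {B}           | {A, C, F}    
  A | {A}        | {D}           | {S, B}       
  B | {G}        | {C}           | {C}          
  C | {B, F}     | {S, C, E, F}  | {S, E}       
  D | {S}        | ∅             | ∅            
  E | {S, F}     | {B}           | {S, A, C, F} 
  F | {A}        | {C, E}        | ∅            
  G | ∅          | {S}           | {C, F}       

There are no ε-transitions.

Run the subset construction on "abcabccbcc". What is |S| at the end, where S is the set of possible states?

Start in {S}.
Read 'a': {S} → {S, D, G}.
Read 'b': {S, D, G} → {S, B}.
Read 'c': {S, B} → {A, C, F}.
Read 'a': {A, C, F} → {A, B, F}.
Read 'b': {A, B, F} → {C, D, E}.
Read 'c': {C, D, E} → {S, A, C, E, F}.
Read 'c': {S, A, C, E, F} → {S, A, B, C, E, F}.
Read 'b': {S, A, B, C, E, F} → {S, B, C, D, E, F}.
Read 'c': {S, B, C, D, E, F} → {S, A, C, E, F}.
Read 'c': {S, A, C, E, F} → {S, A, B, C, E, F}.
That set has 6 states.

6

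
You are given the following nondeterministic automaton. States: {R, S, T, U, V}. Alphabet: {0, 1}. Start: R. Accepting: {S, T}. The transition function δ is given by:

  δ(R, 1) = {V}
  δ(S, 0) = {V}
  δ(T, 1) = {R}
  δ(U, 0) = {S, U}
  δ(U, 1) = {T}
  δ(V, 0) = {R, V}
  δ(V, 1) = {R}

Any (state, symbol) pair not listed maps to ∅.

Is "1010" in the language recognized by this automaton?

No

Start in {R}.
Read '1': R→{V}; now {V}.
Read '0': V→{R, V}; now {R, V}.
Read '1': R→{V}, V→{R}; now {R, V}.
Read '0': R→∅, V→{R, V}; now {R, V}.
The final set {R, V} contains no accepting state.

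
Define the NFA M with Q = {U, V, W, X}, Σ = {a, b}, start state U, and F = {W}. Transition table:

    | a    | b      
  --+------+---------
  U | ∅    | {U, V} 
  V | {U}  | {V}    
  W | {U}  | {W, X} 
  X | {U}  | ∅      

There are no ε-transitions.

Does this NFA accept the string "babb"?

Start in {U}.
Read 'b': {U} → {U, V}.
Read 'a': {U, V} → {U}.
Read 'b': {U} → {U, V}.
Read 'b': {U, V} → {U, V}.
The final set {U, V} contains no accepting state.

No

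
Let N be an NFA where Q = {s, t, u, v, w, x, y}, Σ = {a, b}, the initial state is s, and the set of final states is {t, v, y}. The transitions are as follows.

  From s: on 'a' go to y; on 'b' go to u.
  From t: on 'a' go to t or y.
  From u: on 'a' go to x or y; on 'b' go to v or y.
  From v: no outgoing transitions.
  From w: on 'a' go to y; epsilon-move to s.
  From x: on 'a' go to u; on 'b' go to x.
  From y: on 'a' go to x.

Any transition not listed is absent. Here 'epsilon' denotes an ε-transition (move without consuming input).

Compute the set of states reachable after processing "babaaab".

{v, x, y}

Start in {s}.
Read 'b': {s} → {u}.
Read 'a': {u} → {x, y}.
Read 'b': {x, y} → {x}.
Read 'a': {x} → {u}.
Read 'a': {u} → {x, y}.
Read 'a': {x, y} → {u, x}.
Read 'b': {u, x} → {v, x, y}.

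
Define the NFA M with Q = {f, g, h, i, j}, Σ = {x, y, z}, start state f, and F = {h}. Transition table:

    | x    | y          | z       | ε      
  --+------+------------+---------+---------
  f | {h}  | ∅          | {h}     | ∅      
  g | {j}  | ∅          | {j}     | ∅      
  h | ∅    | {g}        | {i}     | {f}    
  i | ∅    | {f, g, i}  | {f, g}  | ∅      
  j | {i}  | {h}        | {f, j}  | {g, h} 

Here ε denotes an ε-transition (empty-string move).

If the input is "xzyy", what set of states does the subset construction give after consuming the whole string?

{f, g, i}

Start in {f}.
Read 'x': {f} → {f, h}.
Read 'z': {f, h} → {f, h, i}.
Read 'y': {f, h, i} → {f, g, i}.
Read 'y': {f, g, i} → {f, g, i}.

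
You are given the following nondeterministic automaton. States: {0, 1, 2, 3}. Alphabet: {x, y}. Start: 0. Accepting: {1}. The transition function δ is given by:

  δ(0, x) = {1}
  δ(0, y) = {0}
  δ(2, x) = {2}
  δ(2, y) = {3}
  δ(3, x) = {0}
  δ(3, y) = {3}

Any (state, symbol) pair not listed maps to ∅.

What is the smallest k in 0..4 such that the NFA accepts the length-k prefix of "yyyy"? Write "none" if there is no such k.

Start in {0}.
Read 'y': 0→{0}; now {0}.
Read 'y': 0→{0}; now {0}.
Read 'y': 0→{0}; now {0}.
Read 'y': 0→{0}; now {0}.
No reachable set along the way intersects F.

none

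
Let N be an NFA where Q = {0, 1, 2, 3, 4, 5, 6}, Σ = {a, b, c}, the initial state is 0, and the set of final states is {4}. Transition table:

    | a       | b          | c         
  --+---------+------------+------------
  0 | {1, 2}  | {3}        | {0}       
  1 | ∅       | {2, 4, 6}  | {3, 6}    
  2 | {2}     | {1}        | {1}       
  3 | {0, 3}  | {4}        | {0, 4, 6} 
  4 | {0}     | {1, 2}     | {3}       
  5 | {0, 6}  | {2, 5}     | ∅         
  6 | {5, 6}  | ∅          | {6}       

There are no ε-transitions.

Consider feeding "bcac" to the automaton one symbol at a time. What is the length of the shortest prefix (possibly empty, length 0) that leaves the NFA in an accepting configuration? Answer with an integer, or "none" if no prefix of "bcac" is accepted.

2

Start in {0}.
Read 'b': 0→{3}; now {3}.
Read 'c': 3→{0, 4, 6}; now {0, 4, 6}.
None of the earlier sets intersect F, but {0, 4, 6} does.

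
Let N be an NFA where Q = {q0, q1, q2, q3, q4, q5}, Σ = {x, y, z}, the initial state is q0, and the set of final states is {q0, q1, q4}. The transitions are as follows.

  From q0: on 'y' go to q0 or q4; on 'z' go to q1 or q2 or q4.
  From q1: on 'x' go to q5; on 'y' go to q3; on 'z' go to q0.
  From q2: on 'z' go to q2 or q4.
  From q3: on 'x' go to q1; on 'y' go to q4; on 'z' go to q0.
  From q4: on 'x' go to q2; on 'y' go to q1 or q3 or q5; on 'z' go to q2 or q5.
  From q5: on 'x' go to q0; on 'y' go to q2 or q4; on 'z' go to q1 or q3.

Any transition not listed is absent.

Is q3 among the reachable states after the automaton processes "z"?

No

Start in {q0}.
Read 'z': q0→{q1, q2, q4}; now {q1, q2, q4}.
State q3 is not in {q1, q2, q4}.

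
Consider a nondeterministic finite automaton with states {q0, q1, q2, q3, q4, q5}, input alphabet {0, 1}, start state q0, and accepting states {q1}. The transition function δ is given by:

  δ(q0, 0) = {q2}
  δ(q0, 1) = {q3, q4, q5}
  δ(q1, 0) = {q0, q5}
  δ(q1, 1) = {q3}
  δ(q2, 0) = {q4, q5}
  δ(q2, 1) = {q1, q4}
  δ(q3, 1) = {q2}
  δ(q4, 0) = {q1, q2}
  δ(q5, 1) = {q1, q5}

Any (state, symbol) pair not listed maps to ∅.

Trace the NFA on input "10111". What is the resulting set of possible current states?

Start in {q0}.
Read '1': q0→{q3, q4, q5}; now {q3, q4, q5}.
Read '0': q3→∅, q4→{q1, q2}, q5→∅; now {q1, q2}.
Read '1': q1→{q3}, q2→{q1, q4}; now {q1, q3, q4}.
Read '1': q1→{q3}, q3→{q2}, q4→∅; now {q2, q3}.
Read '1': q2→{q1, q4}, q3→{q2}; now {q1, q2, q4}.

{q1, q2, q4}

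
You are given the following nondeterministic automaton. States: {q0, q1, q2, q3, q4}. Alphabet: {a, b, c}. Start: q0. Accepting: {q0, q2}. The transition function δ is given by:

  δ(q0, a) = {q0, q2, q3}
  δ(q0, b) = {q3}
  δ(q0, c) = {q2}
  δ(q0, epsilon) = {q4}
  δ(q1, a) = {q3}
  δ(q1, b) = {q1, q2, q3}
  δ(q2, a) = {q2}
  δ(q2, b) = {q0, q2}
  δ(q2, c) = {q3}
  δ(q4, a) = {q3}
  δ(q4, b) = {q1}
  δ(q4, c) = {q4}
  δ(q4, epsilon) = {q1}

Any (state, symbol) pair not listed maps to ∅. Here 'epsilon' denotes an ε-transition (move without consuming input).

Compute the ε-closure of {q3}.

Begin with {q3}.
No ε-moves leave this set, so the closure equals the set itself.

{q3}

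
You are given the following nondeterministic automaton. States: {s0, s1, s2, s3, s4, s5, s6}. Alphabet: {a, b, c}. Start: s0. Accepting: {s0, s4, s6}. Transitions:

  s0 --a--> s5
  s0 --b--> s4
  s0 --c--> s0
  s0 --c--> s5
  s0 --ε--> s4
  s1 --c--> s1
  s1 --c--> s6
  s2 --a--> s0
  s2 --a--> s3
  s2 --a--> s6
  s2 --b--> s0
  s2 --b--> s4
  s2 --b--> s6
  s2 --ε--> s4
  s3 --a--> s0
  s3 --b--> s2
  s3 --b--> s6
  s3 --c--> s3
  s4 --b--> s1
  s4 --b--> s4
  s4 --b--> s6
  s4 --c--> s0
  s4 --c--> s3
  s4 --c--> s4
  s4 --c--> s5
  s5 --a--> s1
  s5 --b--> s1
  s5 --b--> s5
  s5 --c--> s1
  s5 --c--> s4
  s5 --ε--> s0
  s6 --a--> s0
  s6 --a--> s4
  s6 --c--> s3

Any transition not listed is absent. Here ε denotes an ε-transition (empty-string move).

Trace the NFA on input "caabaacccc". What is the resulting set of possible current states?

{s0, s1, s3, s4, s5, s6}

Start: ε-closure({s0}) = {s0, s4}.
Read 'c': {s0, s4} → {s0, s3, s4, s5}.
Read 'a': {s0, s3, s4, s5} → {s0, s1, s4, s5}.
Read 'a': {s0, s1, s4, s5} → {s0, s1, s4, s5}.
Read 'b': {s0, s1, s4, s5} → {s0, s1, s4, s5, s6}.
Read 'a': {s0, s1, s4, s5, s6} → {s0, s1, s4, s5}.
Read 'a': {s0, s1, s4, s5} → {s0, s1, s4, s5}.
Read 'c': {s0, s1, s4, s5} → {s0, s1, s3, s4, s5, s6}.
Read 'c': {s0, s1, s3, s4, s5, s6} → {s0, s1, s3, s4, s5, s6}.
Read 'c': {s0, s1, s3, s4, s5, s6} → {s0, s1, s3, s4, s5, s6}.
Read 'c': {s0, s1, s3, s4, s5, s6} → {s0, s1, s3, s4, s5, s6}.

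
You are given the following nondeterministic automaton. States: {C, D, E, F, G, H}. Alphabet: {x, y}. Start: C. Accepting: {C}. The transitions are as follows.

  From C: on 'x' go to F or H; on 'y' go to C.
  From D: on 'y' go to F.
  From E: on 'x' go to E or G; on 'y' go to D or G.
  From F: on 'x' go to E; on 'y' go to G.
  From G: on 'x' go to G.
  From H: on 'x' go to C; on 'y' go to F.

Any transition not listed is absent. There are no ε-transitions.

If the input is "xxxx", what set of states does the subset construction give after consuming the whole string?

{C, E, G}

Start in {C}.
Read 'x': {C} → {F, H}.
Read 'x': {F, H} → {C, E}.
Read 'x': {C, E} → {E, F, G, H}.
Read 'x': {E, F, G, H} → {C, E, G}.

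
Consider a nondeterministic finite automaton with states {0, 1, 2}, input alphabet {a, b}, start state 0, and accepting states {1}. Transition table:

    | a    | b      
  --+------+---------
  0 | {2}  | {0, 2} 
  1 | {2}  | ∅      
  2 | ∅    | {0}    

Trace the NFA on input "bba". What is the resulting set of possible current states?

Start in {0}.
Read 'b': 0→{0, 2}; now {0, 2}.
Read 'b': 0→{0, 2}, 2→{0}; now {0, 2}.
Read 'a': 0→{2}, 2→∅; now {2}.

{2}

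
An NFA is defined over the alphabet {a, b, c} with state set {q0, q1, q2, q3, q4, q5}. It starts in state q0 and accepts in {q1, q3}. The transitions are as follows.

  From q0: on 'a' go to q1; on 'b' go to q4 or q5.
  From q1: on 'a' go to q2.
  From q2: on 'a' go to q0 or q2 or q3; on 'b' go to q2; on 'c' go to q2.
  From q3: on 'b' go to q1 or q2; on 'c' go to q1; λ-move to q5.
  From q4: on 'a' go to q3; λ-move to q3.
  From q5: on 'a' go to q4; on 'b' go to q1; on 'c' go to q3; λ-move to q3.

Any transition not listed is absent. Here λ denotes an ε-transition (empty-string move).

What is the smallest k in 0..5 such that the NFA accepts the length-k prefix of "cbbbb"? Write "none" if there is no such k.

none

Start in {q0}.
Read 'c': q0→∅; now ∅.
The set is empty and remains empty for the remaining 4 symbols.
No reachable set along the way intersects F.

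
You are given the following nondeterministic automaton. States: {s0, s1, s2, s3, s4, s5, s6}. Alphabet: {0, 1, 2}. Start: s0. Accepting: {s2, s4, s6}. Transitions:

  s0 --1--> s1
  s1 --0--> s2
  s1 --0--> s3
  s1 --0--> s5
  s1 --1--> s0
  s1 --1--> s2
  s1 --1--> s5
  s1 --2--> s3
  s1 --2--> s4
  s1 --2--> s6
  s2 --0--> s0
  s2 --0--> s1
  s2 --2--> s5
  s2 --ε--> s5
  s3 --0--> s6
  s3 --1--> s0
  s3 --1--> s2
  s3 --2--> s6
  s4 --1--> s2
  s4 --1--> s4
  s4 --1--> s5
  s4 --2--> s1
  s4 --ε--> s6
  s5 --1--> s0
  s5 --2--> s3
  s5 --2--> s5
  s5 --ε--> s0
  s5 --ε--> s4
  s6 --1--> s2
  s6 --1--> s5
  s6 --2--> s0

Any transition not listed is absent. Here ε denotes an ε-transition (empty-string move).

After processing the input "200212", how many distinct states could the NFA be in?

0

Start in {s0}.
Read '2': {s0} → ∅.
The set is empty and remains empty for the remaining 5 symbols.
That set has 0 states.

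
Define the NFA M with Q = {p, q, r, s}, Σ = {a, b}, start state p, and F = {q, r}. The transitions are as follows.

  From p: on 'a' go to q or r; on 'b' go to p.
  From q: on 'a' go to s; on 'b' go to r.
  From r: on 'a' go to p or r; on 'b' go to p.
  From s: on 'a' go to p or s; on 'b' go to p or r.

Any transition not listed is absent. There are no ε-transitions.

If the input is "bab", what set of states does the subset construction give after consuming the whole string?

Start in {p}.
Read 'b': {p} → {p}.
Read 'a': {p} → {q, r}.
Read 'b': {q, r} → {p, r}.

{p, r}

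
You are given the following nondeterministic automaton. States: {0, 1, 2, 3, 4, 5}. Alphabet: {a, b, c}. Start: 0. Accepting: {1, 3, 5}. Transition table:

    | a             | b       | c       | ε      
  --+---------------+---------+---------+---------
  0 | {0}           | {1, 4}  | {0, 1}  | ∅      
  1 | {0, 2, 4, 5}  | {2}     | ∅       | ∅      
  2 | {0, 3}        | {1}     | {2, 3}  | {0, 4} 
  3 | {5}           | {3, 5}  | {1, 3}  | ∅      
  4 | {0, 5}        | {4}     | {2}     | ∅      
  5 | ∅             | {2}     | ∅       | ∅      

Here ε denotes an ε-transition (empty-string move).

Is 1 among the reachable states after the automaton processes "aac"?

Yes

Start in {0}.
Read 'a': 0→{0}; now {0}.
Read 'a': 0→{0}; now {0}.
Read 'c': 0→{0, 1}; now {0, 1}.
State 1 is in {0, 1}.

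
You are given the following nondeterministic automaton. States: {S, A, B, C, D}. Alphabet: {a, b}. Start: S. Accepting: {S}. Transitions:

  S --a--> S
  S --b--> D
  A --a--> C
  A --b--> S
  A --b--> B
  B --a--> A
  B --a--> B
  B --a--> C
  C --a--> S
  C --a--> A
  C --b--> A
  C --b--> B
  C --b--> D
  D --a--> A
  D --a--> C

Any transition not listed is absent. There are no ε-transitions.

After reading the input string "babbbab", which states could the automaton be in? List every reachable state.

Start in {S}.
Read 'b': S→{D}; now {D}.
Read 'a': D→{A, C}; now {A, C}.
Read 'b': A→{S, B}, C→{A, B, D}; now {S, A, B, D}.
Read 'b': S→{D}, A→{S, B}, B→∅, D→∅; now {S, B, D}.
Read 'b': S→{D}, B→∅, D→∅; now {D}.
Read 'a': D→{A, C}; now {A, C}.
Read 'b': A→{S, B}, C→{A, B, D}; now {S, A, B, D}.

{S, A, B, D}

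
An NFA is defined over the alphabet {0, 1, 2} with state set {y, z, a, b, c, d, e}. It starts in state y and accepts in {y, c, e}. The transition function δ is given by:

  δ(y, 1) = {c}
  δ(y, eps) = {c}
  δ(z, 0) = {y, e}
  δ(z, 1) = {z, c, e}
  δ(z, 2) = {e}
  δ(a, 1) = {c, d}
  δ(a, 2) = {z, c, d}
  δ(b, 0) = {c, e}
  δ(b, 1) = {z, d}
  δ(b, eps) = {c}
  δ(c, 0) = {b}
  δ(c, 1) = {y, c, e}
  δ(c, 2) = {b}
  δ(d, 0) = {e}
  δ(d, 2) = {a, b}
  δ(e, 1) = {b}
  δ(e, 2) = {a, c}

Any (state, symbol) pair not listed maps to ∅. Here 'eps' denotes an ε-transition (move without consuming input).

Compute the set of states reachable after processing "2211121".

{y, z, b, c, d, e}

Start: ε-closure({y}) = {y, c}.
Read '2': y→∅, c→{b}; union {b}; ε-closure = {b, c}.
Read '2': b→∅, c→{b}; union {b}; ε-closure = {b, c}.
Read '1': b→{z, d}, c→{y, c, e}; now {y, z, c, d, e}.
Read '1': y→{c}, z→{z, c, e}, c→{y, c, e}, d→∅, e→{b}; now {y, z, b, c, e}.
Read '1': y→{c}, z→{z, c, e}, b→{z, d}, c→{y, c, e}, e→{b}; now {y, z, b, c, d, e}.
Read '2': y→∅, z→{e}, b→∅, c→{b}, d→{a, b}, e→{a, c}; now {a, b, c, e}.
Read '1': a→{c, d}, b→{z, d}, c→{y, c, e}, e→{b}; now {y, z, b, c, d, e}.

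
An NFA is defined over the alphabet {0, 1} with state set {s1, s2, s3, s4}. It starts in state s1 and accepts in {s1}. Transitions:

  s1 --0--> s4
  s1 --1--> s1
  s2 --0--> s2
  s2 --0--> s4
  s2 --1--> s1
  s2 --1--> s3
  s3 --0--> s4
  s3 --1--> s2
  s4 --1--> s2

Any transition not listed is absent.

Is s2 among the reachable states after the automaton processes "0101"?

Yes

Start in {s1}.
Read '0': s1→{s4}; now {s4}.
Read '1': s4→{s2}; now {s2}.
Read '0': s2→{s2, s4}; now {s2, s4}.
Read '1': s2→{s1, s3}, s4→{s2}; now {s1, s2, s3}.
State s2 is in {s1, s2, s3}.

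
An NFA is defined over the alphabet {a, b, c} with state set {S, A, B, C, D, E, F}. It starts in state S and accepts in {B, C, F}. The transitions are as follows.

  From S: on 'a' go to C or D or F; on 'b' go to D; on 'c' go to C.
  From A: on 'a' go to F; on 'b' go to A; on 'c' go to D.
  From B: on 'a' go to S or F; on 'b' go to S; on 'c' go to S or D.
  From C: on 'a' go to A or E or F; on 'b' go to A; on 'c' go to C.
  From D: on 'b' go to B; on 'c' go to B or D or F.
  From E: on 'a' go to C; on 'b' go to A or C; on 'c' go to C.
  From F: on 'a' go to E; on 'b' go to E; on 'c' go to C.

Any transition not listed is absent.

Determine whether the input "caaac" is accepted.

Yes

Start in {S}.
Read 'c': S→{C}; now {C}.
Read 'a': C→{A, E, F}; now {A, E, F}.
Read 'a': A→{F}, E→{C}, F→{E}; now {C, E, F}.
Read 'a': C→{A, E, F}, E→{C}, F→{E}; now {A, C, E, F}.
Read 'c': A→{D}, C→{C}, E→{C}, F→{C}; now {C, D}.
The final set {C, D} contains the accepting state C.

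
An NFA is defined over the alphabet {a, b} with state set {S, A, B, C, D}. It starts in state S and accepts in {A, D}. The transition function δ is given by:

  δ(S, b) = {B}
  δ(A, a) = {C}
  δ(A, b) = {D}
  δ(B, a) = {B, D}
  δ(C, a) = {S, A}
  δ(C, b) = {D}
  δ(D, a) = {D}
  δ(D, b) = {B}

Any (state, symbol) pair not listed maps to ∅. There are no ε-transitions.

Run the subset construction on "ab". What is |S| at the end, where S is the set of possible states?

0

Start in {S}.
Read 'a': S→∅; now ∅.
The set is empty and remains empty for the remaining 1 symbol.
That set has 0 states.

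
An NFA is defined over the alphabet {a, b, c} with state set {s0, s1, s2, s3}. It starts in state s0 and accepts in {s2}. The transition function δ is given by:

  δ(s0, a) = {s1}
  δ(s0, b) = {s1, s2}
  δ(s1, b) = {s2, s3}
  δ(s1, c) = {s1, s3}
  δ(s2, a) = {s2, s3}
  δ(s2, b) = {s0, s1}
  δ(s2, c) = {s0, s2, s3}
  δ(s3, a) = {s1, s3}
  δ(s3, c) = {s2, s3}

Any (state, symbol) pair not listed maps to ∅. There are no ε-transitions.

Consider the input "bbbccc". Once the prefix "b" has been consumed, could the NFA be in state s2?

Start in {s0}.
Read 'b': s0→{s1, s2}; now {s1, s2}.
State s2 is in {s1, s2}.

Yes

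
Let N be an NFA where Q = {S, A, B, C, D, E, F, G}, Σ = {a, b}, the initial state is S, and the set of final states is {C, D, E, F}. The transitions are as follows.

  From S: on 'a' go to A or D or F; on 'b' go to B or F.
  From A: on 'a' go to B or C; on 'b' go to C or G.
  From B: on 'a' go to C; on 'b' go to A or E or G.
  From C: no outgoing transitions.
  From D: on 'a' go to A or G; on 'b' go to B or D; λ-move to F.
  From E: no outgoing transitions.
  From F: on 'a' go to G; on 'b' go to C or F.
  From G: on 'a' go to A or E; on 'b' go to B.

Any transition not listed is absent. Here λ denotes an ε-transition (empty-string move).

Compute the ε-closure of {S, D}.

{S, D, F}

Begin with {S, D}.
ε-move D → F; add F.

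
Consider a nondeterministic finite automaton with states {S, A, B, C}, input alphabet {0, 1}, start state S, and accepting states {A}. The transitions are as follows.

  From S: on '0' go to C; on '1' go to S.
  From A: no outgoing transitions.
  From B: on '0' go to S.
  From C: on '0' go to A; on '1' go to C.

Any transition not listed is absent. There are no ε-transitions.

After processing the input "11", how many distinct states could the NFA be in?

1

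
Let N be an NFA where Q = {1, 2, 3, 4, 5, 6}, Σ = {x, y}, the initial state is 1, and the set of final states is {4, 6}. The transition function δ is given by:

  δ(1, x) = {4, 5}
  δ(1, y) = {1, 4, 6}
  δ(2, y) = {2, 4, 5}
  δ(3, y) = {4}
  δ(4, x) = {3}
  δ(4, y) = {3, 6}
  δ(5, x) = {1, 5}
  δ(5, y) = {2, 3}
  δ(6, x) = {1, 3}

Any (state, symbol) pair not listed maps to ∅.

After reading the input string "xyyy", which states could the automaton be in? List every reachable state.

{2, 3, 4, 5, 6}

Start in {1}.
Read 'x': 1→{4, 5}; now {4, 5}.
Read 'y': 4→{3, 6}, 5→{2, 3}; now {2, 3, 6}.
Read 'y': 2→{2, 4, 5}, 3→{4}, 6→∅; now {2, 4, 5}.
Read 'y': 2→{2, 4, 5}, 4→{3, 6}, 5→{2, 3}; now {2, 3, 4, 5, 6}.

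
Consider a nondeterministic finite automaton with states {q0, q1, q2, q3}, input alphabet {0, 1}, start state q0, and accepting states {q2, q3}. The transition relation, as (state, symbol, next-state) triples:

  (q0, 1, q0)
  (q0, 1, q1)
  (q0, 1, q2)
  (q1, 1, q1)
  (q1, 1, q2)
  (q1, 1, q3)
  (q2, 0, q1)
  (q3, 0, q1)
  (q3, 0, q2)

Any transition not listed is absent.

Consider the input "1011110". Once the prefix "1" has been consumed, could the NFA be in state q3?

No

Start in {q0}.
Read '1': {q0} → {q0, q1, q2}.
State q3 is not in {q0, q1, q2}.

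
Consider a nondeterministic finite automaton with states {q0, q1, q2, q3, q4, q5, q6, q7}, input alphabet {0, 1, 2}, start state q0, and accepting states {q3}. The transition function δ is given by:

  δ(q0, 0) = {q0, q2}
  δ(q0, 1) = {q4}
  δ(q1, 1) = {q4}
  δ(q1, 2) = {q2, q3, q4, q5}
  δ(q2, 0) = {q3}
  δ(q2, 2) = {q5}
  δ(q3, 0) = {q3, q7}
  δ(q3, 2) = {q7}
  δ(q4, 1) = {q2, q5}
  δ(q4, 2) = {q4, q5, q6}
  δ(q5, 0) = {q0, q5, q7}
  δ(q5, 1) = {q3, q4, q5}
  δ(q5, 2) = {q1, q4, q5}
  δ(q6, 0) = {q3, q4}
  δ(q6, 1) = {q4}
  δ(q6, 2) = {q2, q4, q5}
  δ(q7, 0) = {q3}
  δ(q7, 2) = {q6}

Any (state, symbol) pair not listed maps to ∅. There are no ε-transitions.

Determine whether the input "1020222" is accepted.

No

Start in {q0}.
Read '1': {q0} → {q4}.
Read '0': {q4} → ∅.
The set is empty and remains empty for the remaining 5 symbols.
The final set ∅ contains no accepting state.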